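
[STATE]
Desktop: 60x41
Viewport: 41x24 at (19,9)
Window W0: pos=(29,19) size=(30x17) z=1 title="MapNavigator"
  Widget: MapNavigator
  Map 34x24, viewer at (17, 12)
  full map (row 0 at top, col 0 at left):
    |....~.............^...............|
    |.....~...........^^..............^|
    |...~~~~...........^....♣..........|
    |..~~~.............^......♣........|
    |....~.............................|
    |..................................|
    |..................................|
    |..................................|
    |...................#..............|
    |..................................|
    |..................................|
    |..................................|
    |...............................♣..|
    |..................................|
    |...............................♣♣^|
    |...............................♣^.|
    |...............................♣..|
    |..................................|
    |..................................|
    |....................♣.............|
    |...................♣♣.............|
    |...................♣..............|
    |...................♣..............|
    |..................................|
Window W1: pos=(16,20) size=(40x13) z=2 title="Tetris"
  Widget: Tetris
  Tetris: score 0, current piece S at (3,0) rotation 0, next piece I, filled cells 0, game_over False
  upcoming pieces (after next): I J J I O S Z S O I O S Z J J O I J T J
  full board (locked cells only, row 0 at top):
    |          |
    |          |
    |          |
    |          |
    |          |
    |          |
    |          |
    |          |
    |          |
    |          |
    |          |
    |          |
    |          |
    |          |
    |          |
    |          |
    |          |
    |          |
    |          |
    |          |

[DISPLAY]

                                         
                                         
                                         
                                         
                                         
                                         
                                         
                                         
                                         
                                         
          ┏━━━━━━━━━━━━━━━━━━━━━━━━━━━━┓ 
━━━━━━━━━━━━━━━━━━━━━━━━━━━━━━━━━━━━┓  ┃ 
etris                               ┃──┨ 
────────────────────────────────────┨..┃ 
        │Next:                      ┃..┃ 
        │████                       ┃..┃ 
        │                           ┃..┃ 
        │                           ┃..┃ 
        │                           ┃..┃ 
        │                           ┃..┃ 
        │Score:                     ┃..┃ 
        │0                          ┃..┃ 
        │                           ┃..┃ 
━━━━━━━━━━━━━━━━━━━━━━━━━━━━━━━━━━━━┛..┃ 


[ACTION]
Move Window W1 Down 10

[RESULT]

                                         
                                         
                                         
                                         
                                         
                                         
                                         
                                         
                                         
                                         
          ┏━━━━━━━━━━━━━━━━━━━━━━━━━━━━┓ 
          ┃ MapNavigator               ┃ 
          ┠────────────────────────────┨ 
          ┃............................┃ 
          ┃............................┃ 
          ┃................#...........┃ 
          ┃............................┃ 
          ┃............................┃ 
          ┃............................┃ 
━━━━━━━━━━━━━━━━━━━━━━━━━━━━━━━━━━━━┓..┃ 
etris                               ┃..┃ 
────────────────────────────────────┨..┃ 
        │Next:                      ┃..┃ 
        │████                       ┃..┃ 


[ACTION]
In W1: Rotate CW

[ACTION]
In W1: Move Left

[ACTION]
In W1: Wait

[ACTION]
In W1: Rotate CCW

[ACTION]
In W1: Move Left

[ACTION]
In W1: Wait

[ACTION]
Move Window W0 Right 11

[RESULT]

                                         
                                         
                                         
                                         
                                         
                                         
                                         
                                         
                                         
                                         
           ┏━━━━━━━━━━━━━━━━━━━━━━━━━━━━┓
           ┃ MapNavigator               ┃
           ┠────────────────────────────┨
           ┃............................┃
           ┃............................┃
           ┃................#...........┃
           ┃............................┃
           ┃............................┃
           ┃............................┃
━━━━━━━━━━━━━━━━━━━━━━━━━━━━━━━━━━━━┓...┃
etris                               ┃...┃
────────────────────────────────────┨...┃
        │Next:                      ┃...┃
        │████                       ┃...┃


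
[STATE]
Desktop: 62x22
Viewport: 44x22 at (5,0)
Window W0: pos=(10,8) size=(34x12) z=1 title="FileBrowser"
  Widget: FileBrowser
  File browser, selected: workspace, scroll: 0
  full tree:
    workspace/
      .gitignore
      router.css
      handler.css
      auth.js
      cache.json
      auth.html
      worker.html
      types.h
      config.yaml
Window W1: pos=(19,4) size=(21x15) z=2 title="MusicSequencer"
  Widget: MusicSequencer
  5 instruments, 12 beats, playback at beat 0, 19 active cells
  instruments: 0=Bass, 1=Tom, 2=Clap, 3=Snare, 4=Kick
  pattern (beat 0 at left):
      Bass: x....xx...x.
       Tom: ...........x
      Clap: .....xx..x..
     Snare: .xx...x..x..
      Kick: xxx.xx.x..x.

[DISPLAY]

                                            
                                            
                                            
                                            
              ┏━━━━━━━━━━━━━━━━━━━┓         
              ┃ MusicSequencer    ┃         
              ┠───────────────────┨         
              ┃      ▼12345678901 ┃         
     ┏━━━━━━━━┃  Bass█····██···█· ┃━━━┓     
     ┃ FileBro┃   Tom···········█ ┃   ┃     
     ┠────────┃  Clap·····██··█·· ┃───┨     
     ┃> [-] wo┃ Snare·██···█··█·· ┃   ┃     
     ┃    .git┃  Kick███·██·█··█· ┃   ┃     
     ┃    rout┃                   ┃   ┃     
     ┃    hand┃                   ┃   ┃     
     ┃    auth┃                   ┃   ┃     
     ┃    cach┃                   ┃   ┃     
     ┃    auth┃                   ┃   ┃     
     ┃    work┗━━━━━━━━━━━━━━━━━━━┛   ┃     
     ┗━━━━━━━━━━━━━━━━━━━━━━━━━━━━━━━━┛     
                                            
                                            


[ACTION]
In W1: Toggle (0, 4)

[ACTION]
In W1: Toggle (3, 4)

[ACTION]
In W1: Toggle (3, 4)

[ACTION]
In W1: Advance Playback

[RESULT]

                                            
                                            
                                            
                                            
              ┏━━━━━━━━━━━━━━━━━━━┓         
              ┃ MusicSequencer    ┃         
              ┠───────────────────┨         
              ┃      0▼2345678901 ┃         
     ┏━━━━━━━━┃  Bass█···███···█· ┃━━━┓     
     ┃ FileBro┃   Tom···········█ ┃   ┃     
     ┠────────┃  Clap·····██··█·· ┃───┨     
     ┃> [-] wo┃ Snare·██···█··█·· ┃   ┃     
     ┃    .git┃  Kick███·██·█··█· ┃   ┃     
     ┃    rout┃                   ┃   ┃     
     ┃    hand┃                   ┃   ┃     
     ┃    auth┃                   ┃   ┃     
     ┃    cach┃                   ┃   ┃     
     ┃    auth┃                   ┃   ┃     
     ┃    work┗━━━━━━━━━━━━━━━━━━━┛   ┃     
     ┗━━━━━━━━━━━━━━━━━━━━━━━━━━━━━━━━┛     
                                            
                                            


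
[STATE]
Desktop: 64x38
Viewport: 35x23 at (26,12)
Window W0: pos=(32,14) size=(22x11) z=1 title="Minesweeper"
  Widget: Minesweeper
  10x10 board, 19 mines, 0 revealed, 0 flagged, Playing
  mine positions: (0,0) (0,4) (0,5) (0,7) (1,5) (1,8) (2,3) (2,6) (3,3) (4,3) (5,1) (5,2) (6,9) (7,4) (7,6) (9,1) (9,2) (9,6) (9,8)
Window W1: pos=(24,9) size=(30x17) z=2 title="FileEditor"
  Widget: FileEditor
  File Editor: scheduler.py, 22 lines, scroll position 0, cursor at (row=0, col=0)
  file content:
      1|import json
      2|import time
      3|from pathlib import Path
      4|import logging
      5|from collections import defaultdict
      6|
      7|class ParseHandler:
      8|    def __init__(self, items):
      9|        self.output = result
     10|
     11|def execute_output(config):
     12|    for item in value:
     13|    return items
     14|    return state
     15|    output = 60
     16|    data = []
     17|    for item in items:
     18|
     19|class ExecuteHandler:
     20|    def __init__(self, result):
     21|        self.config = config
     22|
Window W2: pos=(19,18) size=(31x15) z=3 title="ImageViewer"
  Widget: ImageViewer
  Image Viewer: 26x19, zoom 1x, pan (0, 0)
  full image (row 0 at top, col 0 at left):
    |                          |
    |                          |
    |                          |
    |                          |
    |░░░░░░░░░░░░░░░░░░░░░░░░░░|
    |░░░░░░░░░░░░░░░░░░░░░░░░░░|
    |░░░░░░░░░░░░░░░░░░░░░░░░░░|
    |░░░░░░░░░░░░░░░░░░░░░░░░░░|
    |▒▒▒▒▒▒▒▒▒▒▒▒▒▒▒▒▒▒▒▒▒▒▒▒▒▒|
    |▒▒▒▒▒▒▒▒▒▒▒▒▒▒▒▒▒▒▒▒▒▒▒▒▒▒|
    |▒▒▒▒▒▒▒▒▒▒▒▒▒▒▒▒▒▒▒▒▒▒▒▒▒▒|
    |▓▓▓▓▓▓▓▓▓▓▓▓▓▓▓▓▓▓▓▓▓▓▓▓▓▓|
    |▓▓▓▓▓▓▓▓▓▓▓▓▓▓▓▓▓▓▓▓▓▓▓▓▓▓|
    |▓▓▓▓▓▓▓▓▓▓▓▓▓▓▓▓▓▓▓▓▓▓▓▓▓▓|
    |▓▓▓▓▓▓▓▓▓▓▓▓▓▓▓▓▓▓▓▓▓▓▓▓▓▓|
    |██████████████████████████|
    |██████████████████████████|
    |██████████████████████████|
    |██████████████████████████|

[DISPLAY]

mport json                ▲┃       
mport time                █┃       
rom pathlib import Path   ░┃       
mport logging             ░┃       
rom collections import def░┃       
                          ░┃       
━━━━━━━━━━━━━━━━━━━━━━━┓  ░┃       
Viewer                 ┃em░┃       
───────────────────────┨ul░┃       
                       ┃  ░┃       
                       ┃):░┃       
                       ┃  ░┃       
                       ┃  ▼┃       
░░░░░░░░░░░░░░░░░░░░   ┃━━━┛       
░░░░░░░░░░░░░░░░░░░░   ┃           
░░░░░░░░░░░░░░░░░░░░   ┃           
░░░░░░░░░░░░░░░░░░░░   ┃           
▒▒▒▒▒▒▒▒▒▒▒▒▒▒▒▒▒▒▒▒   ┃           
▒▒▒▒▒▒▒▒▒▒▒▒▒▒▒▒▒▒▒▒   ┃           
▒▒▒▒▒▒▒▒▒▒▒▒▒▒▒▒▒▒▒▒   ┃           
━━━━━━━━━━━━━━━━━━━━━━━┛           
                                   
                                   


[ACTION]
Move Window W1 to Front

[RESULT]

mport json                ▲┃       
mport time                █┃       
rom pathlib import Path   ░┃       
mport logging             ░┃       
rom collections import def░┃       
                          ░┃       
lass ParseHandler:        ░┃       
   def __init__(self, item░┃       
       self.output = resul░┃       
                          ░┃       
ef execute_output(config):░┃       
   for item in value:     ░┃       
   return items           ▼┃       
━━━━━━━━━━━━━━━━━━━━━━━━━━━┛       
░░░░░░░░░░░░░░░░░░░░   ┃           
░░░░░░░░░░░░░░░░░░░░   ┃           
░░░░░░░░░░░░░░░░░░░░   ┃           
▒▒▒▒▒▒▒▒▒▒▒▒▒▒▒▒▒▒▒▒   ┃           
▒▒▒▒▒▒▒▒▒▒▒▒▒▒▒▒▒▒▒▒   ┃           
▒▒▒▒▒▒▒▒▒▒▒▒▒▒▒▒▒▒▒▒   ┃           
━━━━━━━━━━━━━━━━━━━━━━━┛           
                                   
                                   


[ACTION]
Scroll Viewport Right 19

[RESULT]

rt json                ▲┃          
rt time                █┃          
 pathlib import Path   ░┃          
rt logging             ░┃          
 collections import def░┃          
                       ░┃          
s ParseHandler:        ░┃          
def __init__(self, item░┃          
    self.output = resul░┃          
                       ░┃          
execute_output(config):░┃          
for item in value:     ░┃          
return items           ▼┃          
━━━━━━━━━━━━━━━━━━━━━━━━┛          
░░░░░░░░░░░░░░░░░   ┃              
░░░░░░░░░░░░░░░░░   ┃              
░░░░░░░░░░░░░░░░░   ┃              
▒▒▒▒▒▒▒▒▒▒▒▒▒▒▒▒▒   ┃              
▒▒▒▒▒▒▒▒▒▒▒▒▒▒▒▒▒   ┃              
▒▒▒▒▒▒▒▒▒▒▒▒▒▒▒▒▒   ┃              
━━━━━━━━━━━━━━━━━━━━┛              
                                   
                                   


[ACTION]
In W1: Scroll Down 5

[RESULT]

                       ▲┃          
s ParseHandler:        ░┃          
def __init__(self, item░┃          
    self.output = resul░┃          
                       ░┃          
execute_output(config):░┃          
for item in value:     ░┃          
return items           █┃          
return state           ░┃          
output = 60            ░┃          
data = []              ░┃          
for item in items:     ░┃          
                       ▼┃          
━━━━━━━━━━━━━━━━━━━━━━━━┛          
░░░░░░░░░░░░░░░░░   ┃              
░░░░░░░░░░░░░░░░░   ┃              
░░░░░░░░░░░░░░░░░   ┃              
▒▒▒▒▒▒▒▒▒▒▒▒▒▒▒▒▒   ┃              
▒▒▒▒▒▒▒▒▒▒▒▒▒▒▒▒▒   ┃              
▒▒▒▒▒▒▒▒▒▒▒▒▒▒▒▒▒   ┃              
━━━━━━━━━━━━━━━━━━━━┛              
                                   
                                   


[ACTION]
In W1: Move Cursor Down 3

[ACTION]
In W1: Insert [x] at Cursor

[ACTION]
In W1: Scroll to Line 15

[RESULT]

                       ▲┃          
execute_output(config):░┃          
for item in value:     ░┃          
return items           ░┃          
return state           ░┃          
output = 60            ░┃          
data = []              ░┃          
for item in items:     ░┃          
                       ░┃          
s ExecuteHandler:      ░┃          
def __init__(self, resu░┃          
    self.config = confi█┃          
                       ▼┃          
━━━━━━━━━━━━━━━━━━━━━━━━┛          
░░░░░░░░░░░░░░░░░   ┃              
░░░░░░░░░░░░░░░░░   ┃              
░░░░░░░░░░░░░░░░░   ┃              
▒▒▒▒▒▒▒▒▒▒▒▒▒▒▒▒▒   ┃              
▒▒▒▒▒▒▒▒▒▒▒▒▒▒▒▒▒   ┃              
▒▒▒▒▒▒▒▒▒▒▒▒▒▒▒▒▒   ┃              
━━━━━━━━━━━━━━━━━━━━┛              
                                   
                                   


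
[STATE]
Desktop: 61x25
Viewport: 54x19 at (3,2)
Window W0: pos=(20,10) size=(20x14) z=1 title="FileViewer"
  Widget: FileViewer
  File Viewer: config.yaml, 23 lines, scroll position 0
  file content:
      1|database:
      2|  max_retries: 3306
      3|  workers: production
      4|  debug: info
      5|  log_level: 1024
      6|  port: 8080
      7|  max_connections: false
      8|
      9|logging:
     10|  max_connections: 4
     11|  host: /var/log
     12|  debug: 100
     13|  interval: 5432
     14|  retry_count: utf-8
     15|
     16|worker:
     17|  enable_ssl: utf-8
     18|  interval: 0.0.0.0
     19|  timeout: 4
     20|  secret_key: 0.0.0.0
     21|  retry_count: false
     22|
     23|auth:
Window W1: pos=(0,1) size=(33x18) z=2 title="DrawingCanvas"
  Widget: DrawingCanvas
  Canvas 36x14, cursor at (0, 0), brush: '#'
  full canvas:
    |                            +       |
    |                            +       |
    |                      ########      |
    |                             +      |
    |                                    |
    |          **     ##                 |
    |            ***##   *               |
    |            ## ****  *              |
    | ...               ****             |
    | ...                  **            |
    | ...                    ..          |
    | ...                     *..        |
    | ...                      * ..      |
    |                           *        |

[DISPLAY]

rawingCanvas                 ┃                        
─────────────────────────────┨                        
                          +  ┃                        
                          +  ┃                        
                    ######## ┃                        
                           + ┃                        
                             ┃                        
        **     ##            ┃                        
          ***##   *          ┃━━━━━━┓                 
          ## ****  *         ┃      ┃                 
..               ****        ┃──────┨                 
..                  **       ┃     ▲┃                 
..                    ..     ┃s: 33█┃                 
..                     *..   ┃roduc░┃                 
..                      * .. ┃o    ░┃                 
                         *   ┃ 1024░┃                 
━━━━━━━━━━━━━━━━━━━━━━━━━━━━━┛     ░┃                 
                 ┃  max_connections░┃                 
                 ┃                 ░┃                 


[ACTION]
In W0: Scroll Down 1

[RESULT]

rawingCanvas                 ┃                        
─────────────────────────────┨                        
                          +  ┃                        
                          +  ┃                        
                    ######## ┃                        
                           + ┃                        
                             ┃                        
        **     ##            ┃                        
          ***##   *          ┃━━━━━━┓                 
          ## ****  *         ┃      ┃                 
..               ****        ┃──────┨                 
..                  **       ┃s: 33▲┃                 
..                    ..     ┃roduc█┃                 
..                     *..   ┃o    ░┃                 
..                      * .. ┃ 1024░┃                 
                         *   ┃     ░┃                 
━━━━━━━━━━━━━━━━━━━━━━━━━━━━━┛tions░┃                 
                 ┃                 ░┃                 
                 ┃logging:         ░┃                 


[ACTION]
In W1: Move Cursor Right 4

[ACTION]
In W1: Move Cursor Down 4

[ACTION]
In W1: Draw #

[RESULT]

rawingCanvas                 ┃                        
─────────────────────────────┨                        
                          +  ┃                        
                          +  ┃                        
                    ######## ┃                        
                           + ┃                        
  #                          ┃                        
        **     ##            ┃                        
          ***##   *          ┃━━━━━━┓                 
          ## ****  *         ┃      ┃                 
..               ****        ┃──────┨                 
..                  **       ┃s: 33▲┃                 
..                    ..     ┃roduc█┃                 
..                     *..   ┃o    ░┃                 
..                      * .. ┃ 1024░┃                 
                         *   ┃     ░┃                 
━━━━━━━━━━━━━━━━━━━━━━━━━━━━━┛tions░┃                 
                 ┃                 ░┃                 
                 ┃logging:         ░┃                 


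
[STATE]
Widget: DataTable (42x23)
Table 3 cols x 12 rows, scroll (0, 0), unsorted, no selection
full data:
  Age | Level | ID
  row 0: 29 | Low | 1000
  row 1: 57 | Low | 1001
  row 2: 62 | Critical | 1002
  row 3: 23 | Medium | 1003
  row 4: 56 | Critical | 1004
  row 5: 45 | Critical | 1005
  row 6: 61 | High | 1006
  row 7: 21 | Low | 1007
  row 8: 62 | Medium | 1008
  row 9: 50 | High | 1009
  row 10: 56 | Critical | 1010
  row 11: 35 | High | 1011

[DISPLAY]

Age│Level   │ID                           
───┼────────┼────                         
29 │Low     │1000                         
57 │Low     │1001                         
62 │Critical│1002                         
23 │Medium  │1003                         
56 │Critical│1004                         
45 │Critical│1005                         
61 │High    │1006                         
21 │Low     │1007                         
62 │Medium  │1008                         
50 │High    │1009                         
56 │Critical│1010                         
35 │High    │1011                         
                                          
                                          
                                          
                                          
                                          
                                          
                                          
                                          
                                          


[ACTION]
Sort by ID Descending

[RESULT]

Age│Level   │ID ▼                         
───┼────────┼────                         
35 │High    │1011                         
56 │Critical│1010                         
50 │High    │1009                         
62 │Medium  │1008                         
21 │Low     │1007                         
61 │High    │1006                         
45 │Critical│1005                         
56 │Critical│1004                         
23 │Medium  │1003                         
62 │Critical│1002                         
57 │Low     │1001                         
29 │Low     │1000                         
                                          
                                          
                                          
                                          
                                          
                                          
                                          
                                          
                                          


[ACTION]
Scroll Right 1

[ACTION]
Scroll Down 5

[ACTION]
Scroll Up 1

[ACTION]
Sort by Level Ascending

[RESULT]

Age│Level  ▲│ID                           
───┼────────┼────                         
56 │Critical│1010                         
45 │Critical│1005                         
56 │Critical│1004                         
62 │Critical│1002                         
35 │High    │1011                         
50 │High    │1009                         
61 │High    │1006                         
21 │Low     │1007                         
57 │Low     │1001                         
29 │Low     │1000                         
62 │Medium  │1008                         
23 │Medium  │1003                         
                                          
                                          
                                          
                                          
                                          
                                          
                                          
                                          
                                          


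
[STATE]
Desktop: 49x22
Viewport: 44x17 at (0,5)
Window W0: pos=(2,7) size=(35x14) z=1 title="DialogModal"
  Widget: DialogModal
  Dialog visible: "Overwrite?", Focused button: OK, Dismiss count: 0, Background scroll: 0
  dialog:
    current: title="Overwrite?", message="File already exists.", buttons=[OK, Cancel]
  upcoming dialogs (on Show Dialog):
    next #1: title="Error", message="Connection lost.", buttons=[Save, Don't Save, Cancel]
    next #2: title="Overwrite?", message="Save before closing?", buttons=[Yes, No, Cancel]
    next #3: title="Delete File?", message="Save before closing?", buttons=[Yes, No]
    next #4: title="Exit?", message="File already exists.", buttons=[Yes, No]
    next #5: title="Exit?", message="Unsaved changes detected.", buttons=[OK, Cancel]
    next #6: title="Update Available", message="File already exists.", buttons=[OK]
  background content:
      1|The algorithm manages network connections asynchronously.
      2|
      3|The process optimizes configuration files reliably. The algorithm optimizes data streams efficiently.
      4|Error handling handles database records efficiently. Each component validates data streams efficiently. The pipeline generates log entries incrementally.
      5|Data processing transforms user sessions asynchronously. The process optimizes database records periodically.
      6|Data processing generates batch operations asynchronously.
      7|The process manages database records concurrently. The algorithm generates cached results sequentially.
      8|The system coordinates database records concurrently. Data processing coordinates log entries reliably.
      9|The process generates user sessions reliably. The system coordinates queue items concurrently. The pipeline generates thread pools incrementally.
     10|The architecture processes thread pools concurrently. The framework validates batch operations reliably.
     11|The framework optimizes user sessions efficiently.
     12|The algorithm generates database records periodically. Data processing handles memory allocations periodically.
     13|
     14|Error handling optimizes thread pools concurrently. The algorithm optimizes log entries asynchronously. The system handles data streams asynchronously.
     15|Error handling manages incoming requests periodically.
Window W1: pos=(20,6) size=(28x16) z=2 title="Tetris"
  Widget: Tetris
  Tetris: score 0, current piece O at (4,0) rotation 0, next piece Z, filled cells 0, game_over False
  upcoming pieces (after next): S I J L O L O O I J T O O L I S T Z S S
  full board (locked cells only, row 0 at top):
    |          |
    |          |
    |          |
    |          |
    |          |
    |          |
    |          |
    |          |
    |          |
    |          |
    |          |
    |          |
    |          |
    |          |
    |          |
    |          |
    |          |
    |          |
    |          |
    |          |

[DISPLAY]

                                            
                    ┏━━━━━━━━━━━━━━━━━━━━━━━
  ┏━━━━━━━━━━━━━━━━━┃ Tetris                
  ┃ DialogModal     ┠───────────────────────
  ┠─────────────────┃          │Next:       
  ┃The algorithm man┃          │▓▓          
  ┃                 ┃          │ ▓▓         
  ┃The ┌────────────┃          │            
  ┃Erro│      Overwr┃          │            
  ┃Data│ File alread┃          │            
  ┃Data│    [OK]  Ca┃          │Score:      
  ┃The └────────────┃          │0           
  ┃The system coordi┃          │            
  ┃The process gener┃          │            
  ┃The architecture ┃          │            
  ┗━━━━━━━━━━━━━━━━━┃          │            
                    ┗━━━━━━━━━━━━━━━━━━━━━━━


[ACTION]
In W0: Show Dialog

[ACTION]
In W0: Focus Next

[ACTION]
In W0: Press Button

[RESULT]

                                            
                    ┏━━━━━━━━━━━━━━━━━━━━━━━
  ┏━━━━━━━━━━━━━━━━━┃ Tetris                
  ┃ DialogModal     ┠───────────────────────
  ┠─────────────────┃          │Next:       
  ┃The algorithm man┃          │▓▓          
  ┃                 ┃          │ ▓▓         
  ┃The process optim┃          │            
  ┃Error handling ha┃          │            
  ┃Data processing t┃          │            
  ┃Data processing g┃          │Score:      
  ┃The process manag┃          │0           
  ┃The system coordi┃          │            
  ┃The process gener┃          │            
  ┃The architecture ┃          │            
  ┗━━━━━━━━━━━━━━━━━┃          │            
                    ┗━━━━━━━━━━━━━━━━━━━━━━━


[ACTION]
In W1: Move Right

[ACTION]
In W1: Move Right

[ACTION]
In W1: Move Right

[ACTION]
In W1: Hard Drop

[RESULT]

                                            
                    ┏━━━━━━━━━━━━━━━━━━━━━━━
  ┏━━━━━━━━━━━━━━━━━┃ Tetris                
  ┃ DialogModal     ┠───────────────────────
  ┠─────────────────┃          │Next:       
  ┃The algorithm man┃          │ ░░         
  ┃                 ┃          │░░          
  ┃The process optim┃          │            
  ┃Error handling ha┃          │            
  ┃Data processing t┃          │            
  ┃Data processing g┃          │Score:      
  ┃The process manag┃          │0           
  ┃The system coordi┃          │            
  ┃The process gener┃          │            
  ┃The architecture ┃       ▓▓ │            
  ┗━━━━━━━━━━━━━━━━━┃       ▓▓ │            
                    ┗━━━━━━━━━━━━━━━━━━━━━━━


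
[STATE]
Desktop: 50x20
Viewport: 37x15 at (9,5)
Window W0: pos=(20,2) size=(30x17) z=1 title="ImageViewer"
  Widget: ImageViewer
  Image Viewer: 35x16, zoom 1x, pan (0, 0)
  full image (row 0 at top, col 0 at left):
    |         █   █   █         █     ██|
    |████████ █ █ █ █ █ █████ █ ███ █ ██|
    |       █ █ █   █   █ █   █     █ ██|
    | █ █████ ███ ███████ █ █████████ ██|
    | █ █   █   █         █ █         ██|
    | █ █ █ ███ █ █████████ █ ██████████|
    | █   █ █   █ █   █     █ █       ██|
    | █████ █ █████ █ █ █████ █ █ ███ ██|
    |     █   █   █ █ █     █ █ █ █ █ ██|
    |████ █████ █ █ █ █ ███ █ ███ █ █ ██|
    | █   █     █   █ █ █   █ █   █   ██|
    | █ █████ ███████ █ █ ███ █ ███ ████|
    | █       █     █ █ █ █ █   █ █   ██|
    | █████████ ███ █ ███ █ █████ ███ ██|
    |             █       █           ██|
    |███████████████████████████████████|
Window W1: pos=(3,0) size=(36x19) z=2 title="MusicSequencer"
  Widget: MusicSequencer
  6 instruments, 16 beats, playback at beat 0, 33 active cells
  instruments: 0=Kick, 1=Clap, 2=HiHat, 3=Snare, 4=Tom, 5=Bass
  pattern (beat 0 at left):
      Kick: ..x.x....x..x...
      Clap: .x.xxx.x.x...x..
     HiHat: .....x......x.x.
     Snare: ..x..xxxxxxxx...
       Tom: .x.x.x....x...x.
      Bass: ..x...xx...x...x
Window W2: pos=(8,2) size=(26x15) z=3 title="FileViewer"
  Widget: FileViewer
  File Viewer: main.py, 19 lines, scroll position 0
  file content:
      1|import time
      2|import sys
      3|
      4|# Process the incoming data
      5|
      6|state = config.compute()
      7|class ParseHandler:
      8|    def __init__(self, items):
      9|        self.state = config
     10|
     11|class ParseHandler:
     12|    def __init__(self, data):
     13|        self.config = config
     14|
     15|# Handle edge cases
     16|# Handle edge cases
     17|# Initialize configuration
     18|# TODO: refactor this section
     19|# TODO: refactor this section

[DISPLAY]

import time            ▲┃    ┃       
import sys             █┃    ┃ █████ 
                       ░┃    ┃ █ █   
# Process the incoming ░┃    ┃██ █ ██
                       ░┃    ┃   █ █ 
state = config.compute(░┃    ┃████ █ 
class ParseHandler:    ░┃    ┃     █ 
    def __init__(self, ░┃    ┃ █████ 
        self.state = co░┃    ┃     █ 
                       ░┃    ┃ ███ █ 
class ParseHandler:    ▼┃    ┃ █   █ 
━━━━━━━━━━━━━━━━━━━━━━━━┛    ┃ █ ███ 
                             ┃ █ █ █ 
━━━━━━━━━━━━━━━━━━━━━━━━━━━━━┛━━━━━━━
                                     


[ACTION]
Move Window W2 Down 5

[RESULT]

━━━━━━━━━━━━━━━━━━━━━━━━┓    ┃       
 FileViewer             ┃    ┃ █████ 
────────────────────────┨    ┃ █ █   
import time            ▲┃    ┃██ █ ██
import sys             █┃    ┃   █ █ 
                       ░┃    ┃████ █ 
# Process the incoming ░┃    ┃     █ 
                       ░┃    ┃ █████ 
state = config.compute(░┃    ┃     █ 
class ParseHandler:    ░┃    ┃ ███ █ 
    def __init__(self, ░┃    ┃ █   █ 
        self.state = co░┃    ┃ █ ███ 
                       ░┃    ┃ █ █ █ 
class ParseHandler:    ▼┃━━━━┛━━━━━━━
━━━━━━━━━━━━━━━━━━━━━━━━┛            


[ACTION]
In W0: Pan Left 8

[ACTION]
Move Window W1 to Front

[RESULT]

p·█·███·█·█···█··            ┃       
t·····█······█·█·            ┃ █████ 
e··█··████████···            ┃ █ █   
m·█·█·█····█···█·            ┃██ █ ██
s··█···██···█···█            ┃   █ █ 
                             ┃████ █ 
                             ┃     █ 
                             ┃ █████ 
                             ┃     █ 
                             ┃ ███ █ 
                             ┃ █   █ 
                             ┃ █ ███ 
                             ┃ █ █ █ 
━━━━━━━━━━━━━━━━━━━━━━━━━━━━━┛━━━━━━━
━━━━━━━━━━━━━━━━━━━━━━━━┛            


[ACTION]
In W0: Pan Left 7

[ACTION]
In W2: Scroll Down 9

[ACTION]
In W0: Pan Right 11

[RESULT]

p·█·███·█·█···█··            ┃    ██ 
t·····█······█·█·            ┃█ █ ██ 
e··█··████████···            ┃  █ ██ 
m·█·█·█····█···█·            ┃███ ██ 
s··█···██···█···█            ┃    ██ 
                             ┃██████ 
                             ┃    ██ 
                             ┃███ ██ 
                             ┃█ █ ██ 
                             ┃█ █ ██ 
                             ┃█   ██ 
                             ┃█ ████ 
                             ┃█   ██ 
━━━━━━━━━━━━━━━━━━━━━━━━━━━━━┛━━━━━━━
━━━━━━━━━━━━━━━━━━━━━━━━┛            
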